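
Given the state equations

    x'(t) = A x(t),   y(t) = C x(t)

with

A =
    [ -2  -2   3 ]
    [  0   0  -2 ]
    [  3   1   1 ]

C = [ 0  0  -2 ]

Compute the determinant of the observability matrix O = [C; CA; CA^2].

CA = [[-6, -2, -2]]
CA^2 = [[6, 10, -16]]
Observability matrix O = [C; CA; CA^2] = [[0, 0, -2], [-6, -2, -2], [6, 10, -16]]
Expanding along the first row, det(O) = 0·((-2)·(-16) - (-2)·10) - 0·((-6)·(-16) - (-2)·6) + (-2)·((-6)·10 - (-2)·6) = 0·52 - 0·108 + (-2)·(-48) = 96
Since det(O) ≠ 0, rank(O) = 3 and the system is completely observable.

96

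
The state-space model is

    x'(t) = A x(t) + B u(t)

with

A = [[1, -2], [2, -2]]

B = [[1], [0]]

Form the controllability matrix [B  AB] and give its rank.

AB = [[1], [2]]
Controllability matrix C = [B  AB] = [[1, 1], [0, 2]]
det(C) = 1·2 - 1·0 = 2 - 0 = 2 ≠ 0, so rank(C) = 2.
rank(C) = 2 = n, so the pair (A, B) is completely controllable.

2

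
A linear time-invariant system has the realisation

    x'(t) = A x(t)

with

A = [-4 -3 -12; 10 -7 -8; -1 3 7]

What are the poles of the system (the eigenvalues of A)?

det(sI - A) = s^3 - (tr A)s^2 + (M11 + M22 + M33)s - det A, where Mii is the 2×2 principal minor of A obtained by deleting row i and column i.
tr A = (-4) + (-7) + 7 = -4; M11 = (-7)·7 - (-8)·3 = -49 - (-24) = -25; M22 = (-4)·7 - (-12)·(-1) = -28 - 12 = -40; M33 = (-4)·(-7) - (-3)·10 = 28 - (-30) = 58; sum of minors = -7.
det A = (-4)·((-7)·7 - (-8)·3) - (-3)·(10·7 - (-8)·(-1)) + (-12)·(10·3 - (-7)·(-1)) = (-4)·(-25) - (-3)·62 + (-12)·23 = 10.
So p(s) = det(sI - A) = s^3 + 4s^2 - 7s - 10.
Rational-root test: any integer root divides -10. Testing small divisors, s = -1 works: p(-1) = -1 + 4 + 7 + (-10) = 0, so (s + 1) is a factor.
Dividing, p(s) = (s + 1)(s^2 + 3s - 10).
Factor s^2 + 3s - 10: two numbers with sum -3 and product -10 are 2 and -5, so s^2 + 3s - 10 = (s - 2)(s + 5).
Hence p(s) = (s - 2) (s + 1) (s + 5), with roots -5, -1, 2.
At least one eigenvalue has non-negative real part, so the system is not asymptotically stable.

-5, -1, 2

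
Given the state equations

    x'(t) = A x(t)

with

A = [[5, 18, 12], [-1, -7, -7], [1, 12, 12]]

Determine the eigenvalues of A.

2, 3, 5

det(sI - A) = s^3 - (tr A)s^2 + (M11 + M22 + M33)s - det A, where Mii is the 2×2 principal minor of A obtained by deleting row i and column i.
tr A = 5 + (-7) + 12 = 10; M11 = (-7)·12 - (-7)·12 = -84 - (-84) = 0; M22 = 5·12 - 12·1 = 60 - 12 = 48; M33 = 5·(-7) - 18·(-1) = -35 - (-18) = -17; sum of minors = 31.
det A = 5·((-7)·12 - (-7)·12) - 18·((-1)·12 - (-7)·1) + 12·((-1)·12 - (-7)·1) = 5·0 - 18·(-5) + 12·(-5) = 30.
So p(s) = det(sI - A) = s^3 - 10s^2 + 31s - 30.
Rational-root test: any integer root divides -30. Testing small divisors, s = 2 works: p(2) = 8 + (-40) + 62 + (-30) = 0, so (s - 2) is a factor.
Dividing, p(s) = (s - 2)(s^2 - 8s + 15).
Factor s^2 - 8s + 15: two numbers with sum 8 and product 15 are 5 and 3, so s^2 - 8s + 15 = (s - 5)(s - 3).
Hence p(s) = (s - 5) (s - 3) (s - 2), with roots 2, 3, 5.
At least one eigenvalue has non-negative real part, so the system is not asymptotically stable.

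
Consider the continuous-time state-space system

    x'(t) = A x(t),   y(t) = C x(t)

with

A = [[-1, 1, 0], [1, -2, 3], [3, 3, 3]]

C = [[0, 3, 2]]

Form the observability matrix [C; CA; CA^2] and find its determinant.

CA = [[9, 0, 15]]
CA^2 = [[36, 54, 45]]
Observability matrix O = [C; CA; CA^2] = [[0, 3, 2], [9, 0, 15], [36, 54, 45]]
Expanding along the first row, det(O) = 0·(0·45 - 15·54) - 3·(9·45 - 15·36) + 2·(9·54 - 0·36) = 0·(-810) - 3·(-135) + 2·486 = 1377
Since det(O) ≠ 0, rank(O) = 3 and the system is completely observable.

1377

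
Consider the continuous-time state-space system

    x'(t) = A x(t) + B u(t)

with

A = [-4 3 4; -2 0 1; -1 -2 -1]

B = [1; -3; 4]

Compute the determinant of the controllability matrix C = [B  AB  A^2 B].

-121

AB = [[3], [2], [1]]
A^2B = [[-2], [-5], [-8]]
Controllability matrix C = [B  AB  A^2B] = [[1, 3, -2], [-3, 2, -5], [4, 1, -8]]
Expanding along the first row, det(C) = 1·(2·(-8) - (-5)·1) - 3·((-3)·(-8) - (-5)·4) + (-2)·((-3)·1 - 2·4) = 1·(-11) - 3·44 + (-2)·(-11) = -121
Since det(C) ≠ 0, rank(C) = 3 and the system is completely controllable.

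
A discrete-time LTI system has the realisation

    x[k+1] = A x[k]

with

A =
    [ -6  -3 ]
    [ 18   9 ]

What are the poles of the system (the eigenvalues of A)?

det(zI - A) = z^2 - (tr A)z + det A, with tr A = (-6) + 9 = 3 and det A = (-6)·9 - (-3)·18 = -54 - (-54) = 0.
So p(z) = det(zI - A) = z^2 - 3z.
Factor z^2 - 3z: two numbers with sum 3 and product 0 are 3 and 0, so z^2 - 3z = z(z - 3).
Hence p(z) = z (z - 3), with roots 0, 3.

0, 3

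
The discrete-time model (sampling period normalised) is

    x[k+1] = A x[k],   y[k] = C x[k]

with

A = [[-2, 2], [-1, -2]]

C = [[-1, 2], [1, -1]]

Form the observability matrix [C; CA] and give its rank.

2

CA = [[0, -6], [-1, 4]]
Observability matrix O = [C; CA] = [[-1, 2], [1, -1], [0, -6], [-1, 4]]
Take the 2×2 submatrix of O formed by rows 1, 2: [[-1, 2], [1, -1]]. Its determinant is (-1)·(-1) - 2·1 = 1 - 2 = -1 ≠ 0.
So rank(O) ≥ 2; since O has 2 columns, rank(O) = 2.
rank(O) = 2 = n, so the pair (A, C) is completely observable.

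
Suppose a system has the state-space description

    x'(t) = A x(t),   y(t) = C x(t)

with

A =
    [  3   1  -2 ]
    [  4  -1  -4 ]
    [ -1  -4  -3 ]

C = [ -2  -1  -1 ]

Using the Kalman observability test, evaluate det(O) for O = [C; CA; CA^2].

-1123

CA = [[-9, 3, 11]]
CA^2 = [[-26, -56, -27]]
Observability matrix O = [C; CA; CA^2] = [[-2, -1, -1], [-9, 3, 11], [-26, -56, -27]]
Expanding along the first row, det(O) = (-2)·(3·(-27) - 11·(-56)) - (-1)·((-9)·(-27) - 11·(-26)) + (-1)·((-9)·(-56) - 3·(-26)) = (-2)·535 - (-1)·529 + (-1)·582 = -1123
Since det(O) ≠ 0, rank(O) = 3 and the system is completely observable.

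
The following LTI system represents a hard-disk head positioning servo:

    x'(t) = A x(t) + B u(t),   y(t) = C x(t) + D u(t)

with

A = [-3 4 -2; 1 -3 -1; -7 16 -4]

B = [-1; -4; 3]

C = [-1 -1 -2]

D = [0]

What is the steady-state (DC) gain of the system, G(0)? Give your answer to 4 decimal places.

G(0) = C(-A)^{-1}B + D = -C A^{-1} B + D.
det A = -30, so A^{-1} = (1/-30)·adj(A) = [[-14/15, 8/15, 1/3], [-11/30, 1/15, 1/6], [1/6, -2/3, -1/6]]
A^{-1} B = [-1/5, 3/5, 2]^T
C A^{-1} B = -22/5
G(0) = D - C A^{-1} B = 0 - (-22/5) = 22/5 ≈ 4.4000

4.4000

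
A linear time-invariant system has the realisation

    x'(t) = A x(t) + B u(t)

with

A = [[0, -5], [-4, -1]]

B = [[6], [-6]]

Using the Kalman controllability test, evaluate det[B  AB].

AB = [[30], [-18]]
Controllability matrix C = [B  AB] = [[6, 30], [-6, -18]]
det(C) = 6·(-18) - 30·(-6) = -108 - (-180) = 72
Since det(C) ≠ 0, rank(C) = 2 and the system is completely controllable.

72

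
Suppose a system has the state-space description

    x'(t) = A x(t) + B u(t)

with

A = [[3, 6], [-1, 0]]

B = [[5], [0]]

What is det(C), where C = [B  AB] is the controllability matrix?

AB = [[15], [-5]]
Controllability matrix C = [B  AB] = [[5, 15], [0, -5]]
det(C) = 5·(-5) - 15·0 = -25 - 0 = -25
Since det(C) ≠ 0, rank(C) = 2 and the system is completely controllable.

-25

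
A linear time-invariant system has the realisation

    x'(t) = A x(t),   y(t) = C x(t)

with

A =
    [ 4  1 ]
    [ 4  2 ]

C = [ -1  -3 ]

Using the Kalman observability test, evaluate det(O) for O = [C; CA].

CA = [[-16, -7]]
Observability matrix O = [C; CA] = [[-1, -3], [-16, -7]]
det(O) = (-1)·(-7) - (-3)·(-16) = 7 - 48 = -41
Since det(O) ≠ 0, rank(O) = 2 and the system is completely observable.

-41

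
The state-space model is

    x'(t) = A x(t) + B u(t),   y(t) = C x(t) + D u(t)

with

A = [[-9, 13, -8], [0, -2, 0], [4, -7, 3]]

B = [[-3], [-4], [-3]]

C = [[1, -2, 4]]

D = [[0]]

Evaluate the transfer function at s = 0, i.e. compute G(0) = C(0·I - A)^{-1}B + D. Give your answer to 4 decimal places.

-9.8000

G(0) = C(-A)^{-1}B + D = -C A^{-1} B + D.
det A = -10, so A^{-1} = (1/-10)·adj(A) = [[3/5, -17/10, 8/5], [0, -1/2, 0], [-4/5, 11/10, -9/5]]
A^{-1} B = [1/5, 2, 17/5]^T
C A^{-1} B = 49/5
G(0) = D - C A^{-1} B = 0 - (49/5) = -49/5 ≈ -9.8000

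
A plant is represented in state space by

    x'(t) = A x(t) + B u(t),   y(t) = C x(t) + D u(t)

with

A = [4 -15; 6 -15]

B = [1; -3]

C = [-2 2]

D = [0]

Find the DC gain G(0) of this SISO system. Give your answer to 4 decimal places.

G(0) = C(-A)^{-1}B + D = -C A^{-1} B + D.
det A = 30, so A^{-1} = (1/30)·adj(A) = [[-1/2, 1/2], [-1/5, 2/15]]
A^{-1} B = [-2, -3/5]^T
C A^{-1} B = 14/5
G(0) = D - C A^{-1} B = 0 - (14/5) = -14/5 ≈ -2.8000

-2.8000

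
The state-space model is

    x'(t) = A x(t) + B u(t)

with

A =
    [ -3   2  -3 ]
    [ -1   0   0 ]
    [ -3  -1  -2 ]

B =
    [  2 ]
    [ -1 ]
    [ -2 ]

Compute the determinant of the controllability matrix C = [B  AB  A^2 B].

AB = [[-2], [-2], [-1]]
A^2B = [[5], [2], [10]]
Controllability matrix C = [B  AB  A^2B] = [[2, -2, 5], [-1, -2, 2], [-2, -1, 10]]
Expanding along the first row, det(C) = 2·((-2)·10 - 2·(-1)) - (-2)·((-1)·10 - 2·(-2)) + 5·((-1)·(-1) - (-2)·(-2)) = 2·(-18) - (-2)·(-6) + 5·(-3) = -63
Since det(C) ≠ 0, rank(C) = 3 and the system is completely controllable.

-63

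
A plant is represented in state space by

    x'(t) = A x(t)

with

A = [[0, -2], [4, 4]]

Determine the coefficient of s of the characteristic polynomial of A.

-4

For a 2×2 matrix, det(sI - A) = s^2 - (tr A)s + det A.
tr A = 4, det A = 8.
So p(s) = s^2 - 4s + 8.
The coefficient of s is -4.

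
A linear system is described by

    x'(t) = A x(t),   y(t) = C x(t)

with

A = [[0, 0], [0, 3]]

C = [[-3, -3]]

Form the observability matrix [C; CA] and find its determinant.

27

CA = [[0, -9]]
Observability matrix O = [C; CA] = [[-3, -3], [0, -9]]
det(O) = (-3)·(-9) - (-3)·0 = 27 - 0 = 27
Since det(O) ≠ 0, rank(O) = 2 and the system is completely observable.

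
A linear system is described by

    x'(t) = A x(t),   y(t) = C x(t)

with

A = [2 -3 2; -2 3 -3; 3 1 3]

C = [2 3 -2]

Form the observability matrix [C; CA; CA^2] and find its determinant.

CA = [[-8, 1, -11]]
CA^2 = [[-51, 16, -52]]
Observability matrix O = [C; CA; CA^2] = [[2, 3, -2], [-8, 1, -11], [-51, 16, -52]]
Expanding along the first row, det(O) = 2·(1·(-52) - (-11)·16) - 3·((-8)·(-52) - (-11)·(-51)) + (-2)·((-8)·16 - 1·(-51)) = 2·124 - 3·(-145) + (-2)·(-77) = 837
Since det(O) ≠ 0, rank(O) = 3 and the system is completely observable.

837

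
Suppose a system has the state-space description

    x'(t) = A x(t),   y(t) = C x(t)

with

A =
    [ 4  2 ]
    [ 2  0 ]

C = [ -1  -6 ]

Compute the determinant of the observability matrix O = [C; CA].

CA = [[-16, -2]]
Observability matrix O = [C; CA] = [[-1, -6], [-16, -2]]
det(O) = (-1)·(-2) - (-6)·(-16) = 2 - 96 = -94
Since det(O) ≠ 0, rank(O) = 2 and the system is completely observable.

-94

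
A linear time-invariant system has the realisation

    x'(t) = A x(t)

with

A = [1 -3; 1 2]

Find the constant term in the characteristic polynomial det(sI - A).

5

For a 2×2 matrix, det(sI - A) = s^2 - (tr A)s + det A.
tr A = 3, det A = 5.
So p(s) = s^2 - 3s + 5.
The constant term is 5.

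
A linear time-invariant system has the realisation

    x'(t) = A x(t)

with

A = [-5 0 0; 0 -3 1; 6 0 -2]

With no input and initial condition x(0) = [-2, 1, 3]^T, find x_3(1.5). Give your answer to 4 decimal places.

-0.0476

det(sI - A) = s^3 - (tr A)s^2 + (M11 + M22 + M33)s - det A, where Mii is the 2×2 principal minor of A obtained by deleting row i and column i.
tr A = (-5) + (-3) + (-2) = -10; M11 = (-3)·(-2) - 1·0 = 6 - 0 = 6; M22 = (-5)·(-2) - 0·6 = 10 - 0 = 10; M33 = (-5)·(-3) - 0·0 = 15 - 0 = 15; sum of minors = 31.
det A = (-5)·((-3)·(-2) - 1·0) - 0·(0·(-2) - 1·6) + 0·(0·0 - (-3)·6) = (-5)·6 - 0·(-6) + 0·18 = -30.
So p(s) = det(sI - A) = s^3 + 10s^2 + 31s + 30.
Rational-root test: any integer root divides 30. Testing small divisors, s = -2 works: p(-2) = -8 + 40 + (-62) + 30 = 0, so (s + 2) is a factor.
Dividing, p(s) = (s + 2)(s^2 + 8s + 15).
Factor s^2 + 8s + 15: two numbers with sum -8 and product 15 are -3 and -5, so s^2 + 8s + 15 = (s + 3)(s + 5).
Hence p(s) = (s + 2) (s + 3) (s + 5), with roots -5, -3, -2.
The eigenvalues -5, -3, -2 are distinct and real, so A is diagonalisable and x(t) = e^{At} x(0) = V diag(e^{λ_i t}) V^{-1} x(0), where the columns of V are the eigenvectors.
λ = -5: A - (-5)I = [[0, 0, 0], [0, 2, 1], [6, 0, 3]]. v must be orthogonal to every row; (row 2) × (row 3) = [6, 6, -12], so take v_1 = [1, 1, -2]^T.
λ = -3: A - (-3)I = [[-2, 0, 0], [0, 0, 1], [6, 0, 1]]. v must be orthogonal to every row; (row 1) × (row 2) = [0, 2, 0], so take v_2 = [0, 1, 0]^T.
λ = -2: A - (-2)I = [[-3, 0, 0], [0, -1, 1], [6, 0, 0]]. v must be orthogonal to every row; (row 1) × (row 2) = [0, 3, 3], so take v_3 = [0, 1, 1]^T.
V = [v_1 v_2 v_3] = [[1, 0, 0], [1, 1, 1], [-2, 0, 1]] has det V = 1, so V^{-1} = adj(V)/det V = [[1, 0, 0], [-3, 1, -1], [2, 0, 1]].
Modal coordinates z(0) = V^{-1} x(0): 1·(-2) + 0·1 + 0·3 = -2; (-3)·(-2) + 1·1 + (-1)·3 = 4; 2·(-2) + 0·1 + 1·3 = -1; so z(0) = [-2, 4, -1]^T.
x_3(t) = Σ_i (v_i)_3 · z_i(0) · e^{λ_i t} (row 3 of V times the modal terms).
x_3(1.5) = (-2)·(-2)·e^{-5·1.5} + 0·4·e^{-3·1.5} + 1·(-1)·e^{-2·1.5} = 4·0.000553 + 0·0.011109 + (-1)·0.049787 = -0.0476.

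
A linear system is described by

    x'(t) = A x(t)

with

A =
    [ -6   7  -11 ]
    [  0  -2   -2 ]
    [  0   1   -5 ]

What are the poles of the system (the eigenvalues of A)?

det(sI - A) = s^3 - (tr A)s^2 + (M11 + M22 + M33)s - det A, where Mii is the 2×2 principal minor of A obtained by deleting row i and column i.
tr A = (-6) + (-2) + (-5) = -13; M11 = (-2)·(-5) - (-2)·1 = 10 - (-2) = 12; M22 = (-6)·(-5) - (-11)·0 = 30 - 0 = 30; M33 = (-6)·(-2) - 7·0 = 12 - 0 = 12; sum of minors = 54.
det A = (-6)·((-2)·(-5) - (-2)·1) - 7·(0·(-5) - (-2)·0) + (-11)·(0·1 - (-2)·0) = (-6)·12 - 7·0 + (-11)·0 = -72.
So p(s) = det(sI - A) = s^3 + 13s^2 + 54s + 72.
Rational-root test: any integer root divides 72. Testing small divisors, s = -3 works: p(-3) = -27 + 117 + (-162) + 72 = 0, so (s + 3) is a factor.
Dividing, p(s) = (s + 3)(s^2 + 10s + 24).
Factor s^2 + 10s + 24: two numbers with sum -10 and product 24 are -4 and -6, so s^2 + 10s + 24 = (s + 4)(s + 6).
Hence p(s) = (s + 3) (s + 4) (s + 6), with roots -6, -4, -3.
All eigenvalues have negative real part, so the system is asymptotically stable.

-6, -4, -3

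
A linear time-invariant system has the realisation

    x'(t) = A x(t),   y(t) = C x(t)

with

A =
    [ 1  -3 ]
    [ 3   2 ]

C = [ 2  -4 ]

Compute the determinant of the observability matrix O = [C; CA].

-68

CA = [[-10, -14]]
Observability matrix O = [C; CA] = [[2, -4], [-10, -14]]
det(O) = 2·(-14) - (-4)·(-10) = -28 - 40 = -68
Since det(O) ≠ 0, rank(O) = 2 and the system is completely observable.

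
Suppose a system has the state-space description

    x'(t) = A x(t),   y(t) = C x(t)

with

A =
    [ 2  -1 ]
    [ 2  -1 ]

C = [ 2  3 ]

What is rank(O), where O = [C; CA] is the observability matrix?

CA = [[10, -5]]
Observability matrix O = [C; CA] = [[2, 3], [10, -5]]
det(O) = 2·(-5) - 3·10 = -10 - 30 = -40 ≠ 0, so rank(O) = 2.
rank(O) = 2 = n, so the pair (A, C) is completely observable.

2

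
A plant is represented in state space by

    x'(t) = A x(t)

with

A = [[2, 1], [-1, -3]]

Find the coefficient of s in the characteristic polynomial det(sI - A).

1

For a 2×2 matrix, det(sI - A) = s^2 - (tr A)s + det A.
tr A = -1, det A = -5.
So p(s) = s^2 + s - 5.
The coefficient of s is 1.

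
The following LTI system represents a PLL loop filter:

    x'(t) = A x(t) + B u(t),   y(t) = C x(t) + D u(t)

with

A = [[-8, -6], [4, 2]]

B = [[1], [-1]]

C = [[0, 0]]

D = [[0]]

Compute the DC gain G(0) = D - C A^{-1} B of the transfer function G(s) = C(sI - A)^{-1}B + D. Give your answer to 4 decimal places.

G(0) = C(-A)^{-1}B + D = -C A^{-1} B + D.
det A = 8, so A^{-1} = (1/8)·adj(A) = [[1/4, 3/4], [-1/2, -1]]
A^{-1} B = [-1/2, 1/2]^T
C A^{-1} B = 0
G(0) = D - C A^{-1} B = 0 - (0) = 0

0.0000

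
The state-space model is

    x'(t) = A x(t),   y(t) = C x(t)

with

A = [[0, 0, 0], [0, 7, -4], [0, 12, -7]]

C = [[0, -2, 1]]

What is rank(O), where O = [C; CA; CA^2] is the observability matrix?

1

CA = [[0, -2, 1]]
CA^2 = [[0, -2, 1]]
Observability matrix O = [C; CA; CA^2] = [[0, -2, 1], [0, -2, 1], [0, -2, 1]]
Every row of O is a scalar multiple of row 1 = [0, -2, 1] (multipliers 1, 1, 1), so the rows span a one-dimensional space.
O ≠ 0, hence rank(O) = 1.
rank(O) = 1 < n = 3, so the pair (A, C) is not completely observable.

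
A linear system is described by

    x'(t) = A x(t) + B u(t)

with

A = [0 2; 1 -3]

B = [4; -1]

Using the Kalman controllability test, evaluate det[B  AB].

26

AB = [[-2], [7]]
Controllability matrix C = [B  AB] = [[4, -2], [-1, 7]]
det(C) = 4·7 - (-2)·(-1) = 28 - 2 = 26
Since det(C) ≠ 0, rank(C) = 2 and the system is completely controllable.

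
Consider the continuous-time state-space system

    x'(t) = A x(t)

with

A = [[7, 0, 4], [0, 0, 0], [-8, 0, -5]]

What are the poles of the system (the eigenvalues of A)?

-1, 0, 3

det(sI - A) = s^3 - (tr A)s^2 + (M11 + M22 + M33)s - det A, where Mii is the 2×2 principal minor of A obtained by deleting row i and column i.
tr A = 7 + 0 + (-5) = 2; M11 = 0·(-5) - 0·0 = 0 - 0 = 0; M22 = 7·(-5) - 4·(-8) = -35 - (-32) = -3; M33 = 7·0 - 0·0 = 0 - 0 = 0; sum of minors = -3.
det A = 7·(0·(-5) - 0·0) - 0·(0·(-5) - 0·(-8)) + 4·(0·0 - 0·(-8)) = 7·0 - 0·0 + 4·0 = 0.
So p(s) = det(sI - A) = s^3 - 2s^2 - 3s.
The constant term is 0, so p(s) = s(s^2 - 2s - 3).
Factor s^2 - 2s - 3: two numbers with sum 2 and product -3 are 3 and -1, so s^2 - 2s - 3 = (s - 3)(s + 1).
Hence p(s) = s (s - 3) (s + 1), with roots -1, 0, 3.
At least one eigenvalue has non-negative real part, so the system is not asymptotically stable.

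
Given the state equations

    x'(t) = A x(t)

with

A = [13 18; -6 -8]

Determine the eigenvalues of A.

1, 4

det(sI - A) = s^2 - (tr A)s + det A, with tr A = 13 + (-8) = 5 and det A = 13·(-8) - 18·(-6) = -104 - (-108) = 4.
So p(s) = det(sI - A) = s^2 - 5s + 4.
Factor s^2 - 5s + 4: two numbers with sum 5 and product 4 are 4 and 1, so s^2 - 5s + 4 = (s - 4)(s - 1).
Hence p(s) = (s - 4) (s - 1), with roots 1, 4.
At least one eigenvalue has non-negative real part, so the system is not asymptotically stable.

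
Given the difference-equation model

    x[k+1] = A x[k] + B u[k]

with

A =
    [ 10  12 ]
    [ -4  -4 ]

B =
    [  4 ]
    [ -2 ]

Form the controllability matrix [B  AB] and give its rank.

1

AB = [[16], [-8]]
Controllability matrix C = [B  AB] = [[4, 16], [-2, -8]]
Every column of C is a scalar multiple of column 1 = [4, -2] (multipliers 1, 4), so the columns span a one-dimensional space.
C ≠ 0, hence rank(C) = 1.
rank(C) = 1 < n = 2, so the pair (A, B) is not completely controllable.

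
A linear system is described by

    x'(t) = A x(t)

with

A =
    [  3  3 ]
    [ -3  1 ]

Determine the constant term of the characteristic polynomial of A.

12

For a 2×2 matrix, det(sI - A) = s^2 - (tr A)s + det A.
tr A = 4, det A = 12.
So p(s) = s^2 - 4s + 12.
The constant term is 12.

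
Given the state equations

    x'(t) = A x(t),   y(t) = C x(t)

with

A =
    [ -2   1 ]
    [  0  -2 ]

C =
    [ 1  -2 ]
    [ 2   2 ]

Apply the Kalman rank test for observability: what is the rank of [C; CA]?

CA = [[-2, 5], [-4, -2]]
Observability matrix O = [C; CA] = [[1, -2], [2, 2], [-2, 5], [-4, -2]]
Take the 2×2 submatrix of O formed by rows 1, 2: [[1, -2], [2, 2]]. Its determinant is 1·2 - (-2)·2 = 2 - (-4) = 6 ≠ 0.
So rank(O) ≥ 2; since O has 2 columns, rank(O) = 2.
rank(O) = 2 = n, so the pair (A, C) is completely observable.

2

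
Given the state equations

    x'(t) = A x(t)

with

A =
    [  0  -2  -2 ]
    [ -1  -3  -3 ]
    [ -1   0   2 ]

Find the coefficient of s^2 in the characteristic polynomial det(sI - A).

1

Expand det(sI - A) for the 3×3 matrix.
p(s) = s^3 + s^2 - 10s + 4.
(Check: constant term = det(-A) = (-1)^3 det A = 4; coefficient of s^2 = -tr A = 1.)
The coefficient of s^2 is 1.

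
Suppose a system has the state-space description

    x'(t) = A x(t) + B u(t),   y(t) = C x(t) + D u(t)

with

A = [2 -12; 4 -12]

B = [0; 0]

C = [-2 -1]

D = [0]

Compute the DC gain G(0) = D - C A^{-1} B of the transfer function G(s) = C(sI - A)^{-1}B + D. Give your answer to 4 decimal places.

0.0000

G(0) = C(-A)^{-1}B + D = -C A^{-1} B + D.
det A = 24, so A^{-1} = (1/24)·adj(A) = [[-1/2, 1/2], [-1/6, 1/12]]
A^{-1} B = [0, 0]^T
C A^{-1} B = 0
G(0) = D - C A^{-1} B = 0 - (0) = 0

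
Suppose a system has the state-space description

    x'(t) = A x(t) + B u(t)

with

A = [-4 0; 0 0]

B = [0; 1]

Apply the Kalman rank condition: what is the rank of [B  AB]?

AB = [[0], [0]]
Controllability matrix C = [B  AB] = [[0, 0], [1, 0]]
Every column of C is a scalar multiple of column 1 = [0, 1] (multipliers 1, 0), so the columns span a one-dimensional space.
C ≠ 0, hence rank(C) = 1.
rank(C) = 1 < n = 2, so the pair (A, B) is not completely controllable.

1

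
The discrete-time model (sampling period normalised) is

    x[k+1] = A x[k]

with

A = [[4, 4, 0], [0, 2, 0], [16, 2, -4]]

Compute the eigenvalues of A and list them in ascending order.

-4, 2, 4

det(zI - A) = z^3 - (tr A)z^2 + (M11 + M22 + M33)z - det A, where Mii is the 2×2 principal minor of A obtained by deleting row i and column i.
tr A = 4 + 2 + (-4) = 2; M11 = 2·(-4) - 0·2 = -8 - 0 = -8; M22 = 4·(-4) - 0·16 = -16 - 0 = -16; M33 = 4·2 - 4·0 = 8 - 0 = 8; sum of minors = -16.
det A = 4·(2·(-4) - 0·2) - 4·(0·(-4) - 0·16) + 0·(0·2 - 2·16) = 4·(-8) - 4·0 + 0·(-32) = -32.
So p(z) = det(zI - A) = z^3 - 2z^2 - 16z + 32.
Rational-root test: any integer root divides 32. Testing small divisors, z = 2 works: p(2) = 8 + (-8) + (-32) + 32 = 0, so (z - 2) is a factor.
Dividing, p(z) = (z - 2)(z^2 - 16).
Factor z^2 - 16: two numbers with sum 0 and product -16 are 4 and -4, so z^2 - 16 = (z - 4)(z + 4).
Hence p(z) = (z - 4) (z - 2) (z + 4), with roots -4, 2, 4.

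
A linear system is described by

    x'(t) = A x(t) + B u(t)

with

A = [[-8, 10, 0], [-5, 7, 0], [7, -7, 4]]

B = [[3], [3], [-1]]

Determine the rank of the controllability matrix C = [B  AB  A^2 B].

2

AB = [[6], [6], [-4]]
A^2B = [[12], [12], [-16]]
Controllability matrix C = [B  AB  A^2B] = [[3, 6, 12], [3, 6, 12], [-1, -4, -16]]
The rows r1, r2, r3 of C are linearly dependent: -r1 + r2 = 0 (check each entry), so rank(C) ≤ 2.
The 2×2 minor from rows 1, 3, columns 1, 2 is 3·(-4) - 6·(-1) = -12 - (-6) = -6 ≠ 0, so rank(C) = 2.
rank(C) = 2 < n = 3, so the pair (A, B) is not completely controllable.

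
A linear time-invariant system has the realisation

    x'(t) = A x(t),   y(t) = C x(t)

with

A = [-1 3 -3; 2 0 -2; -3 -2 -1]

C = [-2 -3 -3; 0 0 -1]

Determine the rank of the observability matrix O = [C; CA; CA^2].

3

CA = [[5, 0, 15], [3, 2, 1]]
CA^2 = [[-50, -15, -30], [-2, 7, -14]]
Observability matrix O = [C; CA; CA^2] = [[-2, -3, -3], [0, 0, -1], [5, 0, 15], [3, 2, 1], [-50, -15, -30], [-2, 7, -14]]
Take the 3×3 submatrix of O formed by rows 1, 2, 3: [[-2, -3, -3], [0, 0, -1], [5, 0, 15]]. Its determinant is (-2)·(0·15 - (-1)·0) - (-3)·(0·15 - (-1)·5) + (-3)·(0·0 - 0·5) = (-2)·0 - (-3)·5 + (-3)·0 = 15 ≠ 0.
So rank(O) ≥ 3; since O has 3 columns, rank(O) = 3.
rank(O) = 3 = n, so the pair (A, C) is completely observable.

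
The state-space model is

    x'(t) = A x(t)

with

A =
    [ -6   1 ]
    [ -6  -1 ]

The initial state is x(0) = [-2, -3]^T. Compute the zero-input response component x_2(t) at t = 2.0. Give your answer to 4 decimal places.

det(sI - A) = s^2 - (tr A)s + det A, with tr A = (-6) + (-1) = -7 and det A = (-6)·(-1) - 1·(-6) = 6 - (-6) = 12.
So p(s) = det(sI - A) = s^2 + 7s + 12.
Factor s^2 + 7s + 12: two numbers with sum -7 and product 12 are -3 and -4, so s^2 + 7s + 12 = (s + 3)(s + 4).
Hence p(s) = (s + 3) (s + 4), with roots -4, -3.
The eigenvalues -4, -3 are distinct and real, so A is diagonalisable and x(t) = e^{At} x(0) = V diag(e^{λ_i t}) V^{-1} x(0), where the columns of V are the eigenvectors.
λ = -4: A - (-4)I = [[-2, 1], [-6, 3]]. Row 1 gives (-2)·v1 + 1·v2 = 0, so take v_1 = [-1, -2]^T.
λ = -3: A - (-3)I = [[-3, 1], [-6, 2]]. Row 1 gives (-3)·v1 + 1·v2 = 0, so take v_2 = [-1, -3]^T.
V = [v_1 v_2] = [[-1, -1], [-2, -3]] has det V = 1, so V^{-1} = adj(V)/det V = [[-3, 1], [2, -1]].
Modal coordinates z(0) = V^{-1} x(0): (-3)·(-2) + 1·(-3) = 3; 2·(-2) + (-1)·(-3) = -1; so z(0) = [3, -1]^T.
x_2(t) = Σ_i (v_i)_2 · z_i(0) · e^{λ_i t} (row 2 of V times the modal terms).
x_2(2.0) = (-2)·3·e^{-4·2.0} + (-3)·(-1)·e^{-3·2.0} = (-6)·0.000335 + 3·0.002479 = 0.0054.

0.0054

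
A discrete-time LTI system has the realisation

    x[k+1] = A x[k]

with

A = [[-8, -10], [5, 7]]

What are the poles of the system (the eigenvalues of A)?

-3, 2

det(zI - A) = z^2 - (tr A)z + det A, with tr A = (-8) + 7 = -1 and det A = (-8)·7 - (-10)·5 = -56 - (-50) = -6.
So p(z) = det(zI - A) = z^2 + z - 6.
Factor z^2 + z - 6: two numbers with sum -1 and product -6 are 2 and -3, so z^2 + z - 6 = (z - 2)(z + 3).
Hence p(z) = (z - 2) (z + 3), with roots -3, 2.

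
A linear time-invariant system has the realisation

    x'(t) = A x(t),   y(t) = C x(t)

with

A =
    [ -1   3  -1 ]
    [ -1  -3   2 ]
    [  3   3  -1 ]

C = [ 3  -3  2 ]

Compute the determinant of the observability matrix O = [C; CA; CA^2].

1800

CA = [[6, 24, -11]]
CA^2 = [[-63, -87, 53]]
Observability matrix O = [C; CA; CA^2] = [[3, -3, 2], [6, 24, -11], [-63, -87, 53]]
Expanding along the first row, det(O) = 3·(24·53 - (-11)·(-87)) - (-3)·(6·53 - (-11)·(-63)) + 2·(6·(-87) - 24·(-63)) = 3·315 - (-3)·(-375) + 2·990 = 1800
Since det(O) ≠ 0, rank(O) = 3 and the system is completely observable.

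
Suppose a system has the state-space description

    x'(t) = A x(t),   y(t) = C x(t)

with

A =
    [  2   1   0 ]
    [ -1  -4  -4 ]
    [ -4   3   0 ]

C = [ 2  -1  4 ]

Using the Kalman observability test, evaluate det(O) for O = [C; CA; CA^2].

CA = [[-11, 18, 4]]
CA^2 = [[-56, -71, -72]]
Observability matrix O = [C; CA; CA^2] = [[2, -1, 4], [-11, 18, 4], [-56, -71, -72]]
Expanding along the first row, det(O) = 2·(18·(-72) - 4·(-71)) - (-1)·((-11)·(-72) - 4·(-56)) + 4·((-11)·(-71) - 18·(-56)) = 2·(-1012) - (-1)·1016 + 4·1789 = 6148
Since det(O) ≠ 0, rank(O) = 3 and the system is completely observable.

6148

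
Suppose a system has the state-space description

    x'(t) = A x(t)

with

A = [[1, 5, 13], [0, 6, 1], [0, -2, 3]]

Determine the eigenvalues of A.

1, 4, 5

det(sI - A) = s^3 - (tr A)s^2 + (M11 + M22 + M33)s - det A, where Mii is the 2×2 principal minor of A obtained by deleting row i and column i.
tr A = 1 + 6 + 3 = 10; M11 = 6·3 - 1·(-2) = 18 - (-2) = 20; M22 = 1·3 - 13·0 = 3 - 0 = 3; M33 = 1·6 - 5·0 = 6 - 0 = 6; sum of minors = 29.
det A = 1·(6·3 - 1·(-2)) - 5·(0·3 - 1·0) + 13·(0·(-2) - 6·0) = 1·20 - 5·0 + 13·0 = 20.
So p(s) = det(sI - A) = s^3 - 10s^2 + 29s - 20.
Rational-root test: any integer root divides -20. Testing small divisors, s = 1 works: p(1) = 1 + (-10) + 29 + (-20) = 0, so (s - 1) is a factor.
Dividing, p(s) = (s - 1)(s^2 - 9s + 20).
Factor s^2 - 9s + 20: two numbers with sum 9 and product 20 are 5 and 4, so s^2 - 9s + 20 = (s - 5)(s - 4).
Hence p(s) = (s - 5) (s - 4) (s - 1), with roots 1, 4, 5.
At least one eigenvalue has non-negative real part, so the system is not asymptotically stable.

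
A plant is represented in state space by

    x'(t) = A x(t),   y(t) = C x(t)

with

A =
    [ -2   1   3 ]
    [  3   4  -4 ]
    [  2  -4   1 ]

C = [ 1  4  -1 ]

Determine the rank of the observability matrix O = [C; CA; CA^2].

3

CA = [[8, 21, -14]]
CA^2 = [[19, 148, -74]]
Observability matrix O = [C; CA; CA^2] = [[1, 4, -1], [8, 21, -14], [19, 148, -74]]
det(O) = 1·(21·(-74) - (-14)·148) - 4·(8·(-74) - (-14)·19) + (-1)·(8·148 - 21·19) = 1·518 - 4·(-326) + (-1)·785 = 1037 ≠ 0, so rank(O) = 3.
rank(O) = 3 = n, so the pair (A, C) is completely observable.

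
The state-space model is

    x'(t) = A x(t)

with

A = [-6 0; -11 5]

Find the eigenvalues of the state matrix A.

-6, 5

det(sI - A) = s^2 - (tr A)s + det A, with tr A = (-6) + 5 = -1 and det A = (-6)·5 - 0·(-11) = -30 - 0 = -30.
So p(s) = det(sI - A) = s^2 + s - 30.
Factor s^2 + s - 30: two numbers with sum -1 and product -30 are 5 and -6, so s^2 + s - 30 = (s - 5)(s + 6).
Hence p(s) = (s - 5) (s + 6), with roots -6, 5.
At least one eigenvalue has non-negative real part, so the system is not asymptotically stable.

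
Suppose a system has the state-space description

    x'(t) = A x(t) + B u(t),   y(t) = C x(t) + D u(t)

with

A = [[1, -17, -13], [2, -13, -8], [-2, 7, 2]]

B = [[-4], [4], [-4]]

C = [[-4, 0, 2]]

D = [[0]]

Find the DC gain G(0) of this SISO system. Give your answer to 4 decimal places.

56.0000

G(0) = C(-A)^{-1}B + D = -C A^{-1} B + D.
det A = -18, so A^{-1} = (1/-18)·adj(A) = [[-5/3, 19/6, 11/6], [-2/3, 4/3, 1], [2/3, -3/2, -7/6]]
A^{-1} B = [12, 4, -4]^T
C A^{-1} B = -56
G(0) = D - C A^{-1} B = 0 - (-56) = 56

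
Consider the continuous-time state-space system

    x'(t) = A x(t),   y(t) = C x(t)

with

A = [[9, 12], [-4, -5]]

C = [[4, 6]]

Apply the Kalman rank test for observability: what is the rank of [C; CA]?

1

CA = [[12, 18]]
Observability matrix O = [C; CA] = [[4, 6], [12, 18]]
Every row of O is a scalar multiple of row 1 = [4, 6] (multipliers 1, 3), so the rows span a one-dimensional space.
O ≠ 0, hence rank(O) = 1.
rank(O) = 1 < n = 2, so the pair (A, C) is not completely observable.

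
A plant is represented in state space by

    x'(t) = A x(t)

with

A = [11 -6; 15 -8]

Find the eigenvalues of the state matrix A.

det(sI - A) = s^2 - (tr A)s + det A, with tr A = 11 + (-8) = 3 and det A = 11·(-8) - (-6)·15 = -88 - (-90) = 2.
So p(s) = det(sI - A) = s^2 - 3s + 2.
Factor s^2 - 3s + 2: two numbers with sum 3 and product 2 are 2 and 1, so s^2 - 3s + 2 = (s - 2)(s - 1).
Hence p(s) = (s - 2) (s - 1), with roots 1, 2.
At least one eigenvalue has non-negative real part, so the system is not asymptotically stable.

1, 2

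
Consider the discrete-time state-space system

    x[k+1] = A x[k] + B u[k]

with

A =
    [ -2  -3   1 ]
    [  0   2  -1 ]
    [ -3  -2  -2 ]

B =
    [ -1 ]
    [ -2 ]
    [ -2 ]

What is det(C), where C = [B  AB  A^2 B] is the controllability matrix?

AB = [[6], [-2], [11]]
A^2B = [[5], [-15], [-36]]
Controllability matrix C = [B  AB  A^2B] = [[-1, 6, 5], [-2, -2, -15], [-2, 11, -36]]
Expanding along the first row, det(C) = (-1)·((-2)·(-36) - (-15)·11) - 6·((-2)·(-36) - (-15)·(-2)) + 5·((-2)·11 - (-2)·(-2)) = (-1)·237 - 6·42 + 5·(-26) = -619
Since det(C) ≠ 0, rank(C) = 3 and the system is completely controllable.

-619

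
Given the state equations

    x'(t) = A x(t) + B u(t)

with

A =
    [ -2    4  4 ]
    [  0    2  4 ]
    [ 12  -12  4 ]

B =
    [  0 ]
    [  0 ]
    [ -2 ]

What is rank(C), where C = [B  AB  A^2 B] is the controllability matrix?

2

AB = [[-8], [-8], [-8]]
A^2B = [[-48], [-48], [-32]]
Controllability matrix C = [B  AB  A^2B] = [[0, -8, -48], [0, -8, -48], [-2, -8, -32]]
The rows r1, r2, r3 of C are linearly dependent: -r1 + r2 = 0 (check each entry), so rank(C) ≤ 2.
The 2×2 minor from rows 1, 3, columns 1, 2 is 0·(-8) - (-8)·(-2) = 0 - 16 = -16 ≠ 0, so rank(C) = 2.
rank(C) = 2 < n = 3, so the pair (A, B) is not completely controllable.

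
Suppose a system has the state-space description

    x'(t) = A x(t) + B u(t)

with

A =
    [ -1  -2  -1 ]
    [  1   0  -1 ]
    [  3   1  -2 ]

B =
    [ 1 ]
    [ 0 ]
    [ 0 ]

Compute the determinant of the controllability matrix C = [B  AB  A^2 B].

4

AB = [[-1], [1], [3]]
A^2B = [[-4], [-4], [-8]]
Controllability matrix C = [B  AB  A^2B] = [[1, -1, -4], [0, 1, -4], [0, 3, -8]]
Expanding along the first row, det(C) = 1·(1·(-8) - (-4)·3) - (-1)·(0·(-8) - (-4)·0) + (-4)·(0·3 - 1·0) = 1·4 - (-1)·0 + (-4)·0 = 4
Since det(C) ≠ 0, rank(C) = 3 and the system is completely controllable.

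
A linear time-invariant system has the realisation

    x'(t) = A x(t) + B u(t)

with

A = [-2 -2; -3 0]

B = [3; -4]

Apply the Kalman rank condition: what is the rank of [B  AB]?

2

AB = [[2], [-9]]
Controllability matrix C = [B  AB] = [[3, 2], [-4, -9]]
det(C) = 3·(-9) - 2·(-4) = -27 - (-8) = -19 ≠ 0, so rank(C) = 2.
rank(C) = 2 = n, so the pair (A, B) is completely controllable.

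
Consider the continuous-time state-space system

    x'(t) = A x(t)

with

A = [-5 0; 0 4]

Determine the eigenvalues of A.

-5, 4

det(sI - A) = s^2 - (tr A)s + det A, with tr A = (-5) + 4 = -1 and det A = (-5)·4 - 0·0 = -20 - 0 = -20.
So p(s) = det(sI - A) = s^2 + s - 20.
Factor s^2 + s - 20: two numbers with sum -1 and product -20 are 4 and -5, so s^2 + s - 20 = (s - 4)(s + 5).
Hence p(s) = (s - 4) (s + 5), with roots -5, 4.
At least one eigenvalue has non-negative real part, so the system is not asymptotically stable.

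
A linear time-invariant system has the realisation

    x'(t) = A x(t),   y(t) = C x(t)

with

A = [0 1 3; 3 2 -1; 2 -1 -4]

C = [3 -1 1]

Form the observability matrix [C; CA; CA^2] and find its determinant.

88

CA = [[-1, 0, 6]]
CA^2 = [[12, -7, -27]]
Observability matrix O = [C; CA; CA^2] = [[3, -1, 1], [-1, 0, 6], [12, -7, -27]]
Expanding along the first row, det(O) = 3·(0·(-27) - 6·(-7)) - (-1)·((-1)·(-27) - 6·12) + 1·((-1)·(-7) - 0·12) = 3·42 - (-1)·(-45) + 1·7 = 88
Since det(O) ≠ 0, rank(O) = 3 and the system is completely observable.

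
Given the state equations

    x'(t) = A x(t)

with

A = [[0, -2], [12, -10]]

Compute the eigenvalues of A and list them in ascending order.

-6, -4

det(sI - A) = s^2 - (tr A)s + det A, with tr A = 0 + (-10) = -10 and det A = 0·(-10) - (-2)·12 = 0 - (-24) = 24.
So p(s) = det(sI - A) = s^2 + 10s + 24.
Factor s^2 + 10s + 24: two numbers with sum -10 and product 24 are -4 and -6, so s^2 + 10s + 24 = (s + 4)(s + 6).
Hence p(s) = (s + 4) (s + 6), with roots -6, -4.
All eigenvalues have negative real part, so the system is asymptotically stable.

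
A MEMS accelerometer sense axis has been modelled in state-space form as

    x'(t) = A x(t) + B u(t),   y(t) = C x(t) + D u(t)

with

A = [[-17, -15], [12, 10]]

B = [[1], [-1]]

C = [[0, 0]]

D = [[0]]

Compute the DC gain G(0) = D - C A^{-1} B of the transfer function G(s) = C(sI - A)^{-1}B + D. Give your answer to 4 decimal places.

0.0000

G(0) = C(-A)^{-1}B + D = -C A^{-1} B + D.
det A = 10, so A^{-1} = (1/10)·adj(A) = [[1, 3/2], [-6/5, -17/10]]
A^{-1} B = [-1/2, 1/2]^T
C A^{-1} B = 0
G(0) = D - C A^{-1} B = 0 - (0) = 0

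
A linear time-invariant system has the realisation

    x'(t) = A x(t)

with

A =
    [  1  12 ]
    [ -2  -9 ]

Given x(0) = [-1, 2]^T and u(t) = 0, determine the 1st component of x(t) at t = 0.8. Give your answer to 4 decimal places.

0.6333

det(sI - A) = s^2 - (tr A)s + det A, with tr A = 1 + (-9) = -8 and det A = 1·(-9) - 12·(-2) = -9 - (-24) = 15.
So p(s) = det(sI - A) = s^2 + 8s + 15.
Factor s^2 + 8s + 15: two numbers with sum -8 and product 15 are -3 and -5, so s^2 + 8s + 15 = (s + 3)(s + 5).
Hence p(s) = (s + 3) (s + 5), with roots -5, -3.
The eigenvalues -5, -3 are distinct and real, so A is diagonalisable and x(t) = e^{At} x(0) = V diag(e^{λ_i t}) V^{-1} x(0), where the columns of V are the eigenvectors.
λ = -5: A - (-5)I = [[6, 12], [-2, -4]]. Row 1 gives 6·v1 + 12·v2 = 0, so take v_1 = [-2, 1]^T.
λ = -3: A - (-3)I = [[4, 12], [-2, -6]]. Row 1 gives 4·v1 + 12·v2 = 0, so take v_2 = [3, -1]^T.
V = [v_1 v_2] = [[-2, 3], [1, -1]] has det V = -1, so V^{-1} = adj(V)/det V = [[1, 3], [1, 2]].
Modal coordinates z(0) = V^{-1} x(0): 1·(-1) + 3·2 = 5; 1·(-1) + 2·2 = 3; so z(0) = [5, 3]^T.
x_1(t) = Σ_i (v_i)_1 · z_i(0) · e^{λ_i t} (row 1 of V times the modal terms).
x_1(0.8) = (-2)·5·e^{-5·0.8} + 3·3·e^{-3·0.8} = (-10)·0.018316 + 9·0.090718 = 0.6333.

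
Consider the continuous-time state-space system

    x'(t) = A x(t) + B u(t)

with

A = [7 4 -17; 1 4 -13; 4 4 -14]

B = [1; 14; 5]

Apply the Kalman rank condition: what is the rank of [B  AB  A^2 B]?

AB = [[-22], [-8], [-10]]
A^2B = [[-16], [76], [20]]
Controllability matrix C = [B  AB  A^2B] = [[1, -22, -16], [14, -8, 76], [5, -10, 20]]
The rows r1, r2, r3 of C are linearly dependent: -r1 - r2 + 3·r3 = 0 (check each entry), so rank(C) ≤ 2.
The 2×2 minor from rows 1, 2, columns 1, 2 is 1·(-8) - (-22)·14 = -8 - (-308) = 300 ≠ 0, so rank(C) = 2.
rank(C) = 2 < n = 3, so the pair (A, B) is not completely controllable.

2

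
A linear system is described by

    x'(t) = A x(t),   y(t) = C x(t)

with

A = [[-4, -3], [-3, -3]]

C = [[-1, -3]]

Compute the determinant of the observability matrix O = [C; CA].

CA = [[13, 12]]
Observability matrix O = [C; CA] = [[-1, -3], [13, 12]]
det(O) = (-1)·12 - (-3)·13 = -12 - (-39) = 27
Since det(O) ≠ 0, rank(O) = 2 and the system is completely observable.

27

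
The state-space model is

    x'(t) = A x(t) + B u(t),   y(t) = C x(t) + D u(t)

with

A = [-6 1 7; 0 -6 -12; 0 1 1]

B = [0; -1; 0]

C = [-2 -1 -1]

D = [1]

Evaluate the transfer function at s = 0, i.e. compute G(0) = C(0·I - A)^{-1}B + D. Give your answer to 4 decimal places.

1.3333

G(0) = C(-A)^{-1}B + D = -C A^{-1} B + D.
det A = -36, so A^{-1} = (1/-36)·adj(A) = [[-1/6, -1/6, -5/6], [0, 1/6, 2], [0, -1/6, -1]]
A^{-1} B = [1/6, -1/6, 1/6]^T
C A^{-1} B = -1/3
G(0) = D - C A^{-1} B = 1 - (-1/3) = 4/3 ≈ 1.3333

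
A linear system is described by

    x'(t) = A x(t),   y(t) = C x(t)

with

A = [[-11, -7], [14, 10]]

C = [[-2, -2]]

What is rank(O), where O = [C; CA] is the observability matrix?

1

CA = [[-6, -6]]
Observability matrix O = [C; CA] = [[-2, -2], [-6, -6]]
Every row of O is a scalar multiple of row 1 = [-2, -2] (multipliers 1, 3), so the rows span a one-dimensional space.
O ≠ 0, hence rank(O) = 1.
rank(O) = 1 < n = 2, so the pair (A, C) is not completely observable.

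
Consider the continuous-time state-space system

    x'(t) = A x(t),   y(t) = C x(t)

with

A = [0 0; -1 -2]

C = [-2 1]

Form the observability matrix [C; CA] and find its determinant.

CA = [[-1, -2]]
Observability matrix O = [C; CA] = [[-2, 1], [-1, -2]]
det(O) = (-2)·(-2) - 1·(-1) = 4 - (-1) = 5
Since det(O) ≠ 0, rank(O) = 2 and the system is completely observable.

5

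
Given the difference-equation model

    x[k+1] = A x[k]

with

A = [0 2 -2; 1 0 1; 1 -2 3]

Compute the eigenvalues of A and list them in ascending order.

det(zI - A) = z^3 - (tr A)z^2 + (M11 + M22 + M33)z - det A, where Mii is the 2×2 principal minor of A obtained by deleting row i and column i.
tr A = 0 + 0 + 3 = 3; M11 = 0·3 - 1·(-2) = 0 - (-2) = 2; M22 = 0·3 - (-2)·1 = 0 - (-2) = 2; M33 = 0·0 - 2·1 = 0 - 2 = -2; sum of minors = 2.
det A = 0·(0·3 - 1·(-2)) - 2·(1·3 - 1·1) + (-2)·(1·(-2) - 0·1) = 0·2 - 2·2 + (-2)·(-2) = 0.
So p(z) = det(zI - A) = z^3 - 3z^2 + 2z.
The constant term is 0, so p(z) = z(z^2 - 3z + 2).
Factor z^2 - 3z + 2: two numbers with sum 3 and product 2 are 2 and 1, so z^2 - 3z + 2 = (z - 2)(z - 1).
Hence p(z) = z (z - 2) (z - 1), with roots 0, 1, 2.

0, 1, 2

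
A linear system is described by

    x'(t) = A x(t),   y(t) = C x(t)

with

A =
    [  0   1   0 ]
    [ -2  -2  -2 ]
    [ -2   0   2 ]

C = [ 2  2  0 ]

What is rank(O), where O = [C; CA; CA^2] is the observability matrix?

CA = [[-4, -2, -4]]
CA^2 = [[12, 0, -4]]
Observability matrix O = [C; CA; CA^2] = [[2, 2, 0], [-4, -2, -4], [12, 0, -4]]
det(O) = 2·((-2)·(-4) - (-4)·0) - 2·((-4)·(-4) - (-4)·12) + 0·((-4)·0 - (-2)·12) = 2·8 - 2·64 + 0·24 = -112 ≠ 0, so rank(O) = 3.
rank(O) = 3 = n, so the pair (A, C) is completely observable.

3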